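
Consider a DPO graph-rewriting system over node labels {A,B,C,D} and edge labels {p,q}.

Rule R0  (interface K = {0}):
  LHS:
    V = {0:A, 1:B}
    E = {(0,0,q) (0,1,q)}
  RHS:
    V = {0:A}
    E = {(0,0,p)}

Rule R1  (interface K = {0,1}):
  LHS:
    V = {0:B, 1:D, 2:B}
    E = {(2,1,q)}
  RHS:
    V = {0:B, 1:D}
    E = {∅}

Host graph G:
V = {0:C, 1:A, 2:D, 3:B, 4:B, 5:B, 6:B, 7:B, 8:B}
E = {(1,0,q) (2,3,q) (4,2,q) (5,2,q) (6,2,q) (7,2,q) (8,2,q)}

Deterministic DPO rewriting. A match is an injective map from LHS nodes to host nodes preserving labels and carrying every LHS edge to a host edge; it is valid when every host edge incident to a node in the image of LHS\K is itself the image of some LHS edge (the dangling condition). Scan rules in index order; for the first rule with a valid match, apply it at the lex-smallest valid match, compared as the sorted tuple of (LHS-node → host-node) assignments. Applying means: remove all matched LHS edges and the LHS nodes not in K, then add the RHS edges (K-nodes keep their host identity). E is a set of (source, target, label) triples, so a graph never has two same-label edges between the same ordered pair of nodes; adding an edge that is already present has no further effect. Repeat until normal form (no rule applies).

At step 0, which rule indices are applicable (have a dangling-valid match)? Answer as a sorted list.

Answer: [R1]

Rewrite trace:
R0: no valid match — LHS pattern not found
R1: 25 valid matches — {0↦3, 1↦2, 2↦4}, {0↦3, 1↦2, 2↦5}, {0↦3, 1↦2, 2↦6} (+22 more)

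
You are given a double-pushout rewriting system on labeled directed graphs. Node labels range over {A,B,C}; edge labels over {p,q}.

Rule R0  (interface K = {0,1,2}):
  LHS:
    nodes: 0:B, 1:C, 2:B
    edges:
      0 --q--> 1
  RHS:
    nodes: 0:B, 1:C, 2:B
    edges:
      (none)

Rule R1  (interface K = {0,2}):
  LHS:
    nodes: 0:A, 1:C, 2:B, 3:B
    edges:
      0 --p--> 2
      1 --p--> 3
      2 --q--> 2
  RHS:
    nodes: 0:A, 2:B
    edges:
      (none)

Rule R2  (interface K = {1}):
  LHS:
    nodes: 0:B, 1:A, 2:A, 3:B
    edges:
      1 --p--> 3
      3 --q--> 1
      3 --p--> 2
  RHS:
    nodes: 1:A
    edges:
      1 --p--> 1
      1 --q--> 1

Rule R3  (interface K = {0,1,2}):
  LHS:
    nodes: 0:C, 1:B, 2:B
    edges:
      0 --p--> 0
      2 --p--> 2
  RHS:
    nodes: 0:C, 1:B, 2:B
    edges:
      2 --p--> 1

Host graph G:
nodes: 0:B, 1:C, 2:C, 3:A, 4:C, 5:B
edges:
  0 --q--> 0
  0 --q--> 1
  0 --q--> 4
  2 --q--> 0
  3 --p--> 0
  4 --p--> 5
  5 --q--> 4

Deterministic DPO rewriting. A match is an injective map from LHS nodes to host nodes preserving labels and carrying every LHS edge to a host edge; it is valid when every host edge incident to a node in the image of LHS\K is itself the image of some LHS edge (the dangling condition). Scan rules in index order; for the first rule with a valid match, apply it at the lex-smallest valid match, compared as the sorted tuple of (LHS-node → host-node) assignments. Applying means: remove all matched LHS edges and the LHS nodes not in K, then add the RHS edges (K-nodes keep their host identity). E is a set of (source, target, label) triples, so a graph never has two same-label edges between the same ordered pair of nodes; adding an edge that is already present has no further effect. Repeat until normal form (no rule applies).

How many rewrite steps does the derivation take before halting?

initial: |V|=6 |E|=7  E = 0-q->0 0-q->1 0-q->4 2-q->0 3-p->0 4-p->5 5-q->4
step 1: apply R0 at {0↦0, 1↦1, 2↦5}  → |V|=6 |E|=6  E = 0-q->0 0-q->4 2-q->0 3-p->0 4-p->5 5-q->4
step 2: apply R0 at {0↦0, 1↦4, 2↦5}  → |V|=6 |E|=5  E = 0-q->0 2-q->0 3-p->0 4-p->5 5-q->4
step 3: apply R0 at {0↦5, 1↦4, 2↦0}  → |V|=6 |E|=4  E = 0-q->0 2-q->0 3-p->0 4-p->5
step 4: apply R1 at {0↦3, 1↦4, 2↦0, 3↦5}  → |V|=4 |E|=1  E = 2-q->0
final graph: no rule applies after step 4

Answer: 4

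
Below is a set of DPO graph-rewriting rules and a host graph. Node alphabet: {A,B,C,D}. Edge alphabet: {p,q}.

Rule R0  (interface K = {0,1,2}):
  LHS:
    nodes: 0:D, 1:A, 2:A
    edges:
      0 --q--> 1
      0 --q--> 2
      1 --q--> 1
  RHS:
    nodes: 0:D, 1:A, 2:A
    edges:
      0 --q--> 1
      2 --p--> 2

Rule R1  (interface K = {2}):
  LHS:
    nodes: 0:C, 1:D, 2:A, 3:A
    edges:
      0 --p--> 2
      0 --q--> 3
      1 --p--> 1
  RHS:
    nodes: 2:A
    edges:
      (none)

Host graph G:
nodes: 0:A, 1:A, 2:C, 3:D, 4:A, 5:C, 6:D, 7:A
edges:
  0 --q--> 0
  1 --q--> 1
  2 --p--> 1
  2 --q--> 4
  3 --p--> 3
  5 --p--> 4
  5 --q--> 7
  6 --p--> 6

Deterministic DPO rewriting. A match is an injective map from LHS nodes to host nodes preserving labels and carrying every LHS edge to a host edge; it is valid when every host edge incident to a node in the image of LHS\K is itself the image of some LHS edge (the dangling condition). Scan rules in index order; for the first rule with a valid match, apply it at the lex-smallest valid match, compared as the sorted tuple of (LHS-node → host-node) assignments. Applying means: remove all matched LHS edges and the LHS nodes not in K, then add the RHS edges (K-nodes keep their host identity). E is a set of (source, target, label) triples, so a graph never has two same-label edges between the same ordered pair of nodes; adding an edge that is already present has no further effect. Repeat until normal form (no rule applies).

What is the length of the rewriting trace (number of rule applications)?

Answer: 2

Rewrite trace:
start.  V:8 E:8  edges: 0-q->0 1-q->1 2-p->1 2-q->4 3-p->3 5-p->4 5-q->7 6-p->6
1. fire R1 via {0↦5, 1↦3, 2↦4, 3↦7}  →  V:5 E:5  edges: 0-q->0 1-q->1 2-p->1 2-q->4 6-p->6
2. fire R1 via {0↦2, 1↦6, 2↦1, 3↦4}  →  V:2 E:2  edges: 0-q->0 1-q->1
normal form: no rule applies after step 2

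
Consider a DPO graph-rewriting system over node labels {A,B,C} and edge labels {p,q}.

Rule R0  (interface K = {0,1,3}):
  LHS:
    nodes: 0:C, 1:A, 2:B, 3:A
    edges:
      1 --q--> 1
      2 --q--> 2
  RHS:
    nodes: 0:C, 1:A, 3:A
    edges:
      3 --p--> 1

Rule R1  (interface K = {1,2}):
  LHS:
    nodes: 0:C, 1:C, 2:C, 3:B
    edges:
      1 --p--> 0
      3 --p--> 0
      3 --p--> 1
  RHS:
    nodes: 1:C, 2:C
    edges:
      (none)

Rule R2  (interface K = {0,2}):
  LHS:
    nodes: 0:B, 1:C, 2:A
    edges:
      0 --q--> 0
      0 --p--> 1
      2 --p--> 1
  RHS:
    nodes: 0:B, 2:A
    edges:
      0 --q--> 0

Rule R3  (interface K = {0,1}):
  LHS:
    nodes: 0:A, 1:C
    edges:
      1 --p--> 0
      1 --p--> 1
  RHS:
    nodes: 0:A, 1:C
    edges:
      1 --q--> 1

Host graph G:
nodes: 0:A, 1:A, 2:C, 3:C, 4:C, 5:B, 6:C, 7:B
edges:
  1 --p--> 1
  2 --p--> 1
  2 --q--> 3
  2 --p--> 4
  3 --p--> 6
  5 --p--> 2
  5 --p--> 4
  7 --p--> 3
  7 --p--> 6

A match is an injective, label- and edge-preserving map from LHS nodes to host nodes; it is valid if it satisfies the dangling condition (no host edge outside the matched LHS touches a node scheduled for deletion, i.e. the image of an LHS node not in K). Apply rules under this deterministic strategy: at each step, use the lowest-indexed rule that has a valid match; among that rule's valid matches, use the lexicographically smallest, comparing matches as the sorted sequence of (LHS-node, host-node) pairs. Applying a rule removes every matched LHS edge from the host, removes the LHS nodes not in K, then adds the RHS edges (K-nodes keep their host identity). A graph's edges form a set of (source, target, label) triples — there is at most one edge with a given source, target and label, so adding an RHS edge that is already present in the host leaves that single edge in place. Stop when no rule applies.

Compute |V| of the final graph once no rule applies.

Answer: 4

Rewrite trace:
start.  V:8 E:9  edges: 1-p->1 2-p->1 2-q->3 2-p->4 3-p->6 5-p->2 5-p->4 7-p->3 7-p->6
1. fire R1 via {0↦4, 1↦2, 2↦3, 3↦5}  →  V:6 E:6  edges: 1-p->1 2-p->1 2-q->3 3-p->6 7-p->3 7-p->6
2. fire R1 via {0↦6, 1↦3, 2↦2, 3↦7}  →  V:4 E:3  edges: 1-p->1 2-p->1 2-q->3
normal form: no rule applies after step 2
NF nodes: {0:A, 1:A, 2:C, 3:C}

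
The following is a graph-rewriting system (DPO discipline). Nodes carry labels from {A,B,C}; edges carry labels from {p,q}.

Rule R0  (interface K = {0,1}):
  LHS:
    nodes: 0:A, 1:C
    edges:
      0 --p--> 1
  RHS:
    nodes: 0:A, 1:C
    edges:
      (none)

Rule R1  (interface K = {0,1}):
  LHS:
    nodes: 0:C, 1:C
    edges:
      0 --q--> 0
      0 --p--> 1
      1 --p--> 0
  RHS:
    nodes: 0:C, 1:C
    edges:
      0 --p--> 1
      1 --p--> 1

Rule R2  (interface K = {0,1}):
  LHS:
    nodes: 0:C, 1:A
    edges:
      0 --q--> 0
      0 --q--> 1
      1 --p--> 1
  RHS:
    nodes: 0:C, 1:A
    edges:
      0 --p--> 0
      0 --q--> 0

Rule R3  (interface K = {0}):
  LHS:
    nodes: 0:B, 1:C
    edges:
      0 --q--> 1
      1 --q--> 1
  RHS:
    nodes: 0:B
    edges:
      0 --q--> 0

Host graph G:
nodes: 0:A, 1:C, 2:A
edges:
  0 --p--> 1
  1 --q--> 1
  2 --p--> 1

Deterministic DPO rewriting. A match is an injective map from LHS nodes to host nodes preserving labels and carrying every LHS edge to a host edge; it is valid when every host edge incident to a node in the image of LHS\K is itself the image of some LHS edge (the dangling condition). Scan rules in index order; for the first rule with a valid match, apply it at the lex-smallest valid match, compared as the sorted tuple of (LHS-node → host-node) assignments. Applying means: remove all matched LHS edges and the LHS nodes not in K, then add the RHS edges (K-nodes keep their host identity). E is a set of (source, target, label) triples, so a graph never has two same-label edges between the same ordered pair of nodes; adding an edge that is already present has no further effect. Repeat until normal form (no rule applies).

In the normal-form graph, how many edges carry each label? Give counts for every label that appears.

Answer: q:1

Derivation:
[0] host  ⇒  3 nodes, 3 edges  {0-p->1 1-q->1 2-p->1}
[1] R0 @ {0↦0, 1↦1}  ⇒  3 nodes, 2 edges  {1-q->1 2-p->1}
[2] R0 @ {0↦2, 1↦1}  ⇒  3 nodes, 1 edges  {1-q->1}
final graph: no rule applies after step 2
NF edges: [(1, 1, 'q')]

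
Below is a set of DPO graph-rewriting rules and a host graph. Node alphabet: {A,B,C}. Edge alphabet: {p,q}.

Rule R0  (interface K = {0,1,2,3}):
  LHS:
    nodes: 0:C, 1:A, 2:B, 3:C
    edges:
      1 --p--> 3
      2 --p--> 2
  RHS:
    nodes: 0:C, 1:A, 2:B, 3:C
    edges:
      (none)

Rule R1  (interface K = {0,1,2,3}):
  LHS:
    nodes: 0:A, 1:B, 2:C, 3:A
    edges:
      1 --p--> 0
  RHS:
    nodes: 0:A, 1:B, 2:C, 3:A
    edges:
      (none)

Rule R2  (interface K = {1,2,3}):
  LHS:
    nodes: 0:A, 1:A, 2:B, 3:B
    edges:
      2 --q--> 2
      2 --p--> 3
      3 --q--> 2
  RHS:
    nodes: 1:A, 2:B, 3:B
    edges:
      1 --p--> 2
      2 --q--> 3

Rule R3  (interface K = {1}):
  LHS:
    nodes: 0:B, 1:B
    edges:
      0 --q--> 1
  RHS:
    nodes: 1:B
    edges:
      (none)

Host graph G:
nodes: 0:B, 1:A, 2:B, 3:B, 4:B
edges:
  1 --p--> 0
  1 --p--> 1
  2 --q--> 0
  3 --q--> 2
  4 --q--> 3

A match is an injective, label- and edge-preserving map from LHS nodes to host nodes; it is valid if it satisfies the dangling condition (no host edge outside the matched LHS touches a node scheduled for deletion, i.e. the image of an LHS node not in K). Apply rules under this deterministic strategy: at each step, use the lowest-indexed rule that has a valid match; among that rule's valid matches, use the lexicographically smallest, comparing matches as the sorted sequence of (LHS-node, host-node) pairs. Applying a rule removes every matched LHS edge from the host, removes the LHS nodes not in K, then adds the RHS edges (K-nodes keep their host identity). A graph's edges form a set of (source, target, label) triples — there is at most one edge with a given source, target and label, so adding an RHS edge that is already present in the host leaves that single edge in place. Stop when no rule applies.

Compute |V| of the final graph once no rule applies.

Answer: 2

Steps:
initial: |V|=5 |E|=5  E = 1-p->0 1-p->1 2-q->0 3-q->2 4-q->3
step 1: apply R3 at {0↦4, 1↦3}  → |V|=4 |E|=4  E = 1-p->0 1-p->1 2-q->0 3-q->2
step 2: apply R3 at {0↦3, 1↦2}  → |V|=3 |E|=3  E = 1-p->0 1-p->1 2-q->0
step 3: apply R3 at {0↦2, 1↦0}  → |V|=2 |E|=2  E = 1-p->0 1-p->1
halt: no rule applies after step 3
NF nodes: {0:B, 1:A}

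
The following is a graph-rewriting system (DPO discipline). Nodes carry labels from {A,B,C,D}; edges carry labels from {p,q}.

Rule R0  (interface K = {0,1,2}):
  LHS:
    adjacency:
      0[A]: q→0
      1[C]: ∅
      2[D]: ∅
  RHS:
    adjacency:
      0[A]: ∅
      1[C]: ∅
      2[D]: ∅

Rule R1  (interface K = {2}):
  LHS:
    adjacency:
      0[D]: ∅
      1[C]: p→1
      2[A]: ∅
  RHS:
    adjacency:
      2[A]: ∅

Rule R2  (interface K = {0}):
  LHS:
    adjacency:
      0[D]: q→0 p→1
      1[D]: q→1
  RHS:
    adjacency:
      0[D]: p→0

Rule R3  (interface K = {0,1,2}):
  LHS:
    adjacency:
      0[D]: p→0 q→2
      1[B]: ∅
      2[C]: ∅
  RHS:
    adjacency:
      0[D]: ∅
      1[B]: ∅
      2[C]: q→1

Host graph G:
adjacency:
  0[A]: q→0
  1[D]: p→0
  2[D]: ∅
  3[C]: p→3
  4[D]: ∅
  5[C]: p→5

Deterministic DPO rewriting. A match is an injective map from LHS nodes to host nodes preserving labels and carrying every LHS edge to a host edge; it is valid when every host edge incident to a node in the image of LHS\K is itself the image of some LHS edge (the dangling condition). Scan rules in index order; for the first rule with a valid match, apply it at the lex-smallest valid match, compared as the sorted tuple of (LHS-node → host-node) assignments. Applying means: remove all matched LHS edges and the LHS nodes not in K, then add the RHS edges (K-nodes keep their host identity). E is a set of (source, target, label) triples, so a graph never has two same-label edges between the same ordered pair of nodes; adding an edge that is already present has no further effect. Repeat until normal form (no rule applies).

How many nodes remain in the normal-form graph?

start.  V:6 E:4  edges: 0-q->0 1-p->0 3-p->3 5-p->5
1. fire R0 via {0↦0, 1↦3, 2↦1}  →  V:6 E:3  edges: 1-p->0 3-p->3 5-p->5
2. fire R1 via {0↦2, 1↦3, 2↦0}  →  V:4 E:2  edges: 1-p->0 5-p->5
3. fire R1 via {0↦4, 1↦5, 2↦0}  →  V:2 E:1  edges: 1-p->0
normal form: no rule applies after step 3
NF nodes: {0:A, 1:D}

Answer: 2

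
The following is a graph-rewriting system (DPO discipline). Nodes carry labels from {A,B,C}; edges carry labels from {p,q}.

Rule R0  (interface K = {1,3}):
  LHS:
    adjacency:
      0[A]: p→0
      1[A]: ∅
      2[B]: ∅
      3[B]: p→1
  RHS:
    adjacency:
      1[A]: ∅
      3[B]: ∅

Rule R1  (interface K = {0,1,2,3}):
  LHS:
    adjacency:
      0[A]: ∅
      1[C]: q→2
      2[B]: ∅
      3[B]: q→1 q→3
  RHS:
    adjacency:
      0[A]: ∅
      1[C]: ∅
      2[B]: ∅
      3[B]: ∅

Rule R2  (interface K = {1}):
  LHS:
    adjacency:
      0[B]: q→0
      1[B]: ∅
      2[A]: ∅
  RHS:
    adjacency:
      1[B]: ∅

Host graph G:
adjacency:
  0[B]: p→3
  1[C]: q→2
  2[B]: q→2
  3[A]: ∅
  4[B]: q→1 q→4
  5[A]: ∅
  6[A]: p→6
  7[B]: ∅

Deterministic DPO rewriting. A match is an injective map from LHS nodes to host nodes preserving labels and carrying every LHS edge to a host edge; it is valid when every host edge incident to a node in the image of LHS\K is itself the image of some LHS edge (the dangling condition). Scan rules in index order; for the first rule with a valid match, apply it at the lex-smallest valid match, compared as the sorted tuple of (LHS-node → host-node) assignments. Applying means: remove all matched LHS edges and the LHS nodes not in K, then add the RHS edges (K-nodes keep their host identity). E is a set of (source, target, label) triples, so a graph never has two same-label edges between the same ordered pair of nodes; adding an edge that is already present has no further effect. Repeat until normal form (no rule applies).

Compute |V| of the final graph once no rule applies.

initial: |V|=8 |E|=6  E = 0-p->3 1-q->2 2-q->2 4-q->1 4-q->4 6-p->6
step 1: apply R0 at {0↦6, 1↦3, 2↦7, 3↦0}  → |V|=6 |E|=4  E = 1-q->2 2-q->2 4-q->1 4-q->4
step 2: apply R1 at {0↦3, 1↦1, 2↦2, 3↦4}  → |V|=6 |E|=1  E = 2-q->2
step 3: apply R2 at {0↦2, 1↦0, 2↦3}  → |V|=4 |E|=0  E = ∅
halt: no rule applies after step 3
NF nodes: {0:B, 1:C, 4:B, 5:A}

Answer: 4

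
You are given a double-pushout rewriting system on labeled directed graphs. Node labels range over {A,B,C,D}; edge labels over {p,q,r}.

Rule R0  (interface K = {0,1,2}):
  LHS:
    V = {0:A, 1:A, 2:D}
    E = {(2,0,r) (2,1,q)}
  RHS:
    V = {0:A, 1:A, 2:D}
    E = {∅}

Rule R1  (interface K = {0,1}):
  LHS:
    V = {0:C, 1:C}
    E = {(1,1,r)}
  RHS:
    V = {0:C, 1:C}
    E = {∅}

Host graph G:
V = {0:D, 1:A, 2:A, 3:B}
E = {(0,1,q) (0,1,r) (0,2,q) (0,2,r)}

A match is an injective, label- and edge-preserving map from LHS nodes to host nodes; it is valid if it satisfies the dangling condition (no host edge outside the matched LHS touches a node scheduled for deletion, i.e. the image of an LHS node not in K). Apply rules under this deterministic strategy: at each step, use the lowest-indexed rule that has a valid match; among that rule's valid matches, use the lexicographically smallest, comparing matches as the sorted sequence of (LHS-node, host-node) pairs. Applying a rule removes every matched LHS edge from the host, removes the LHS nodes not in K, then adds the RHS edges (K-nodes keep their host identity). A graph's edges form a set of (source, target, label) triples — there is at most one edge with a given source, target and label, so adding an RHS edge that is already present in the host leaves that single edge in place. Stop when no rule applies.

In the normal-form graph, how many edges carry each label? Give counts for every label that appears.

[0] host  ⇒  4 nodes, 4 edges  {0-q->1 0-r->1 0-q->2 0-r->2}
[1] R0 @ {0↦1, 1↦2, 2↦0}  ⇒  4 nodes, 2 edges  {0-q->1 0-r->2}
[2] R0 @ {0↦2, 1↦1, 2↦0}  ⇒  4 nodes, 0 edges  {∅}
halt: no rule applies after step 2
NF edges: []

Answer: (no edges)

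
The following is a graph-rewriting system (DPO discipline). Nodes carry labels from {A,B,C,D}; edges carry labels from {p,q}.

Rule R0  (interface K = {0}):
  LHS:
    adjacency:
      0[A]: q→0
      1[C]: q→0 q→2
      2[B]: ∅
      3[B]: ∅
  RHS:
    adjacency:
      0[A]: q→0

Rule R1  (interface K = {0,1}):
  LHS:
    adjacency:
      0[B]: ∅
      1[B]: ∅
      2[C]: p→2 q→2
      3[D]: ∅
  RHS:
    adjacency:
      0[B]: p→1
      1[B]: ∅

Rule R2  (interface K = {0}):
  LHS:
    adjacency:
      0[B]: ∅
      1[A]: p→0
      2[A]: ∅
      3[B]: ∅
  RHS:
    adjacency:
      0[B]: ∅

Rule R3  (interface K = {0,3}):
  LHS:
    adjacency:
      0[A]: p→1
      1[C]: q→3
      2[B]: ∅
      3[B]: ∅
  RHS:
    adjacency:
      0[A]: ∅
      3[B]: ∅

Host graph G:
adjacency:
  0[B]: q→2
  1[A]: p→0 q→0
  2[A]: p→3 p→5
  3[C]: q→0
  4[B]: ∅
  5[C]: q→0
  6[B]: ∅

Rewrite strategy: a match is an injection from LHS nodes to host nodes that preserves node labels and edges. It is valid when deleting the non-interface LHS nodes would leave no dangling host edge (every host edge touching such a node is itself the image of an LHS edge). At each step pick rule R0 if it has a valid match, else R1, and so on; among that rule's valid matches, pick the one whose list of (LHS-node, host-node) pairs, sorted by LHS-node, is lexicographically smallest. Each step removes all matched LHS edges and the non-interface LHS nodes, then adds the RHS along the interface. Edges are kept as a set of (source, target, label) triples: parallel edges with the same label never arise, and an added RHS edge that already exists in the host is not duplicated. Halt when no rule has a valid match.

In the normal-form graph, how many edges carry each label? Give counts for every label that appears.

Answer: p:1 q:2

Steps:
[0] host  ⇒  7 nodes, 7 edges  {0-q->2 1-p->0 1-q->0 2-p->3 2-p->5 3-q->0 5-q->0}
[1] R3 @ {0↦2, 1↦3, 2↦4, 3↦0}  ⇒  5 nodes, 5 edges  {0-q->2 1-p->0 1-q->0 2-p->5 5-q->0}
[2] R3 @ {0↦2, 1↦5, 2↦6, 3↦0}  ⇒  3 nodes, 3 edges  {0-q->2 1-p->0 1-q->0}
normal form: no rule applies after step 2
NF edges: [(0, 2, 'q'), (1, 0, 'p'), (1, 0, 'q')]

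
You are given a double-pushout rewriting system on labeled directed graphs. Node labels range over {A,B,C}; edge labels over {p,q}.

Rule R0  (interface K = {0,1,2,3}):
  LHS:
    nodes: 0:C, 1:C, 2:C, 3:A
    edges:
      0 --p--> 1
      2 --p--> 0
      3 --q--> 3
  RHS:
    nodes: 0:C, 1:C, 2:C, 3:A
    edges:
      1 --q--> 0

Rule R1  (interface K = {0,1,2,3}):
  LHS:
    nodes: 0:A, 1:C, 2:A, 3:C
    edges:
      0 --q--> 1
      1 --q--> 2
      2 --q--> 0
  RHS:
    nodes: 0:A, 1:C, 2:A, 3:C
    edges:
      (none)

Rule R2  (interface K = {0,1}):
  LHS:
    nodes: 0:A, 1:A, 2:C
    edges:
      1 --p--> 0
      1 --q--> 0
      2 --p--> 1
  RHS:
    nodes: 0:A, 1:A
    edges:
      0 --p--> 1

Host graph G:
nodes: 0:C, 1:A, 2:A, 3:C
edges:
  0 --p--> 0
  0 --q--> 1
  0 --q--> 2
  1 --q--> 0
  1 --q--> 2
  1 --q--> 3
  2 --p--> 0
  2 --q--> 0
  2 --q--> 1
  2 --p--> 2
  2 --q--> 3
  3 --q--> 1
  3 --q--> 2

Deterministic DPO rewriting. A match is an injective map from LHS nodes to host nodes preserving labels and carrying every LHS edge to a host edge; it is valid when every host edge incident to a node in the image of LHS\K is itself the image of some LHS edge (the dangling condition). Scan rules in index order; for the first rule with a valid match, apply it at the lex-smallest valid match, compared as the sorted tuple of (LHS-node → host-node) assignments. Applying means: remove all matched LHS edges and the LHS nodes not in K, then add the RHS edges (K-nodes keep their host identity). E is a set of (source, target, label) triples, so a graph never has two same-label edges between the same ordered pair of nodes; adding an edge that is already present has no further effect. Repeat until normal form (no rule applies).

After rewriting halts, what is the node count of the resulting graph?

initial: |V|=4 |E|=13  E = 0-p->0 0-q->1 0-q->2 1-q->0 1-q->2 1-q->3 2-p->0 2-q->0 2-q->1 2-p->2 2-q->3 3-q->1 3-q->2
step 1: apply R1 at {0↦1, 1↦0, 2↦2, 3↦3}  → |V|=4 |E|=10  E = 0-p->0 0-q->1 1-q->2 1-q->3 2-p->0 2-q->0 2-p->2 2-q->3 3-q->1 3-q->2
step 2: apply R1 at {0↦2, 1↦0, 2↦1, 3↦3}  → |V|=4 |E|=7  E = 0-p->0 1-q->3 2-p->0 2-p->2 2-q->3 3-q->1 3-q->2
final graph: no rule applies after step 2
NF nodes: {0:C, 1:A, 2:A, 3:C}

Answer: 4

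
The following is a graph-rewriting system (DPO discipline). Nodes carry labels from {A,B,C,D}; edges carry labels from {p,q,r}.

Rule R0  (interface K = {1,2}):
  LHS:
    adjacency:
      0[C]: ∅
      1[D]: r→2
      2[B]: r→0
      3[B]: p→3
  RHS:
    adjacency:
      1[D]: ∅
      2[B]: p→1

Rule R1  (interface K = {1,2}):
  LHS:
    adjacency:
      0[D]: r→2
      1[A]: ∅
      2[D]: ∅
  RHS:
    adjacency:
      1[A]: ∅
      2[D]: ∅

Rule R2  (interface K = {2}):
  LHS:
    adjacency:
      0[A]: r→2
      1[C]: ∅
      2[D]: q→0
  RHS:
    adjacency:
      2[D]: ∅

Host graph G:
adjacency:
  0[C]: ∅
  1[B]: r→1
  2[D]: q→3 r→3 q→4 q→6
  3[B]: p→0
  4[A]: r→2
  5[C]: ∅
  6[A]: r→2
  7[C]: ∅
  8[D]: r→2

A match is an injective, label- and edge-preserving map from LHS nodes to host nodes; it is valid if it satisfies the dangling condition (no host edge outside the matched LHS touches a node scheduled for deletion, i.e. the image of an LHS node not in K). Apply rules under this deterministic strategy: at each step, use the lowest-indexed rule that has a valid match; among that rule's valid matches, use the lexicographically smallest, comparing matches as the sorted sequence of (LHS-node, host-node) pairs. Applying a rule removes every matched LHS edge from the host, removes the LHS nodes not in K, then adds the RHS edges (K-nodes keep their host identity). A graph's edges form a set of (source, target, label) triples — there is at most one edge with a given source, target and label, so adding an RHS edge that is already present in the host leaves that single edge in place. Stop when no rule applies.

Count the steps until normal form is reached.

Answer: 3

Rewrite trace:
initial: |V|=9 |E|=9  E = 1-r->1 2-q->3 2-r->3 2-q->4 2-q->6 3-p->0 4-r->2 6-r->2 8-r->2
step 1: apply R1 at {0↦8, 1↦4, 2↦2}  → |V|=8 |E|=8  E = 1-r->1 2-q->3 2-r->3 2-q->4 2-q->6 3-p->0 4-r->2 6-r->2
step 2: apply R2 at {0↦4, 1↦5, 2↦2}  → |V|=6 |E|=6  E = 1-r->1 2-q->3 2-r->3 2-q->6 3-p->0 6-r->2
step 3: apply R2 at {0↦6, 1↦7, 2↦2}  → |V|=4 |E|=4  E = 1-r->1 2-q->3 2-r->3 3-p->0
final graph: no rule applies after step 3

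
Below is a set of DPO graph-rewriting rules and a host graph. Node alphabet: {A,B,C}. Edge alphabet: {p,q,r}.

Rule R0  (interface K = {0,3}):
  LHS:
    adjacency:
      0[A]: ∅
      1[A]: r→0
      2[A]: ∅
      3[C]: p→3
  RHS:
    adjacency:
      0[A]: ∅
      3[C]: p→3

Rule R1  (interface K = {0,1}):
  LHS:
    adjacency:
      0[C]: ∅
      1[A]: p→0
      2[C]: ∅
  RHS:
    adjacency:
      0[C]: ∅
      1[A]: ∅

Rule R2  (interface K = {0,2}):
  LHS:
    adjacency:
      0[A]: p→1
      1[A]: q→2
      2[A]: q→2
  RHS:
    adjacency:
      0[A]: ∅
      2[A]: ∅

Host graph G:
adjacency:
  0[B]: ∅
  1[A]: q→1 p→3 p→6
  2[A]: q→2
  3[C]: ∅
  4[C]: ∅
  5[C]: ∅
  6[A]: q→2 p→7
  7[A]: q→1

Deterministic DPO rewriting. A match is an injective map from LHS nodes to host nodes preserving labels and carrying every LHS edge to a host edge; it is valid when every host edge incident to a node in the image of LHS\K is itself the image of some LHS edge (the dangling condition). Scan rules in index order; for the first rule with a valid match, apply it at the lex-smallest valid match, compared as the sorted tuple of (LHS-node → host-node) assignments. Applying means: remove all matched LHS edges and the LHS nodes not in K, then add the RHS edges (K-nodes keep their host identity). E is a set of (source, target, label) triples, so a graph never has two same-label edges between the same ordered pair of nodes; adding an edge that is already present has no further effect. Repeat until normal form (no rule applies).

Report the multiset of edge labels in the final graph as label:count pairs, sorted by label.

start.  V:8 E:7  edges: 1-q->1 1-p->3 1-p->6 2-q->2 6-q->2 6-p->7 7-q->1
1. fire R1 via {0↦3, 1↦1, 2↦4}  →  V:7 E:6  edges: 1-q->1 1-p->6 2-q->2 6-q->2 6-p->7 7-q->1
2. fire R2 via {0↦6, 1↦7, 2↦1}  →  V:6 E:3  edges: 1-p->6 2-q->2 6-q->2
3. fire R2 via {0↦1, 1↦6, 2↦2}  →  V:5 E:0  edges: ∅
final graph: no rule applies after step 3
NF edges: []

Answer: (no edges)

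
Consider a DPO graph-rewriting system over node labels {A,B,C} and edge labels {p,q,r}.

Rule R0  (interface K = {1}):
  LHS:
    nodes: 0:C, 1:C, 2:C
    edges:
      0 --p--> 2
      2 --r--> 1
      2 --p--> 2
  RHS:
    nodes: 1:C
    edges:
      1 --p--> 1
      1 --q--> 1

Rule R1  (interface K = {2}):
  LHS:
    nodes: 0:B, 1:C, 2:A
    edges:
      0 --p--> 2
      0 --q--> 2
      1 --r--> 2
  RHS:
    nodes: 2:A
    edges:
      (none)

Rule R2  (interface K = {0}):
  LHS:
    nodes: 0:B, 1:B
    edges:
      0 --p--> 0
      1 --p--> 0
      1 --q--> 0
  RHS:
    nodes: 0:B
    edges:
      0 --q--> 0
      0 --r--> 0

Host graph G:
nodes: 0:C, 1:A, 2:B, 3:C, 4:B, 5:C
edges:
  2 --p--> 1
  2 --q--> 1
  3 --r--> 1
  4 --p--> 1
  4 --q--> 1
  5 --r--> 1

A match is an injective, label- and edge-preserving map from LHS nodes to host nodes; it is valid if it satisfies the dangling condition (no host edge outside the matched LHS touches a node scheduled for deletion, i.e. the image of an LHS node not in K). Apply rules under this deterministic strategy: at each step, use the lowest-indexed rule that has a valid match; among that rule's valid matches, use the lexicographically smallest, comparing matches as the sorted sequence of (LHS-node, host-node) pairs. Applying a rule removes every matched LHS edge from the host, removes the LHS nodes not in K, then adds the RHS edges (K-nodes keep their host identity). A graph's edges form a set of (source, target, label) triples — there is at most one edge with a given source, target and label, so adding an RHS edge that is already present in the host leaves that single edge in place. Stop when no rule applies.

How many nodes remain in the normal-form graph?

start.  V:6 E:6  edges: 2-p->1 2-q->1 3-r->1 4-p->1 4-q->1 5-r->1
1. fire R1 via {0↦2, 1↦3, 2↦1}  →  V:4 E:3  edges: 4-p->1 4-q->1 5-r->1
2. fire R1 via {0↦4, 1↦5, 2↦1}  →  V:2 E:0  edges: ∅
halt: no rule applies after step 2
NF nodes: {0:C, 1:A}

Answer: 2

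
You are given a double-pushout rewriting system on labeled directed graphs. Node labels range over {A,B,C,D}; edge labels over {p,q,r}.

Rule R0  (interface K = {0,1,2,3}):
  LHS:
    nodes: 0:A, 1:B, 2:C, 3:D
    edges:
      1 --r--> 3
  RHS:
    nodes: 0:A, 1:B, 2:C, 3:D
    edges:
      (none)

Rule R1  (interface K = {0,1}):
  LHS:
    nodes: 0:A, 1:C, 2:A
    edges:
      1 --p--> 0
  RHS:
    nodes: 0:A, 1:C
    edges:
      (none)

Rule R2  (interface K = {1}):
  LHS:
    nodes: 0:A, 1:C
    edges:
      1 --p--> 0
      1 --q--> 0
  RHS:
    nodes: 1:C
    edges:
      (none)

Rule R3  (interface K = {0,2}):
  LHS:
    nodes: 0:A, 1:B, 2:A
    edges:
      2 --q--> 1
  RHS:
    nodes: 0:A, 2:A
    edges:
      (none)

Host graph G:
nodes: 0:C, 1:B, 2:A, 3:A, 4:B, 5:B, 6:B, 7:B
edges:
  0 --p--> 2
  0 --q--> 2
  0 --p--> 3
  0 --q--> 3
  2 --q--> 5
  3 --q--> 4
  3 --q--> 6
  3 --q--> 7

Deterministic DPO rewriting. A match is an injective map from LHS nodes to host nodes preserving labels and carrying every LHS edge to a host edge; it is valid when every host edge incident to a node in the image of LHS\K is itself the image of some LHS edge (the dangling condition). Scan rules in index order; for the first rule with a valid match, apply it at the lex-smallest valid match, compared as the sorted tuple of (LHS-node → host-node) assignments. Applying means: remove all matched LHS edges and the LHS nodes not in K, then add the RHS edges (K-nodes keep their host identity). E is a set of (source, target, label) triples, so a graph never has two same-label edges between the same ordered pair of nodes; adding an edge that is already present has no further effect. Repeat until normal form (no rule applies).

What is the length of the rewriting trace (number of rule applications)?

Answer: 4

Rewrite trace:
initial: |V|=8 |E|=8  E = 0-p->2 0-q->2 0-p->3 0-q->3 2-q->5 3-q->4 3-q->6 3-q->7
step 1: apply R3 at {0↦2, 1↦4, 2↦3}  → |V|=7 |E|=7  E = 0-p->2 0-q->2 0-p->3 0-q->3 2-q->5 3-q->6 3-q->7
step 2: apply R3 at {0↦2, 1↦6, 2↦3}  → |V|=6 |E|=6  E = 0-p->2 0-q->2 0-p->3 0-q->3 2-q->5 3-q->7
step 3: apply R3 at {0↦2, 1↦7, 2↦3}  → |V|=5 |E|=5  E = 0-p->2 0-q->2 0-p->3 0-q->3 2-q->5
step 4: apply R2 at {0↦3, 1↦0}  → |V|=4 |E|=3  E = 0-p->2 0-q->2 2-q->5
normal form: no rule applies after step 4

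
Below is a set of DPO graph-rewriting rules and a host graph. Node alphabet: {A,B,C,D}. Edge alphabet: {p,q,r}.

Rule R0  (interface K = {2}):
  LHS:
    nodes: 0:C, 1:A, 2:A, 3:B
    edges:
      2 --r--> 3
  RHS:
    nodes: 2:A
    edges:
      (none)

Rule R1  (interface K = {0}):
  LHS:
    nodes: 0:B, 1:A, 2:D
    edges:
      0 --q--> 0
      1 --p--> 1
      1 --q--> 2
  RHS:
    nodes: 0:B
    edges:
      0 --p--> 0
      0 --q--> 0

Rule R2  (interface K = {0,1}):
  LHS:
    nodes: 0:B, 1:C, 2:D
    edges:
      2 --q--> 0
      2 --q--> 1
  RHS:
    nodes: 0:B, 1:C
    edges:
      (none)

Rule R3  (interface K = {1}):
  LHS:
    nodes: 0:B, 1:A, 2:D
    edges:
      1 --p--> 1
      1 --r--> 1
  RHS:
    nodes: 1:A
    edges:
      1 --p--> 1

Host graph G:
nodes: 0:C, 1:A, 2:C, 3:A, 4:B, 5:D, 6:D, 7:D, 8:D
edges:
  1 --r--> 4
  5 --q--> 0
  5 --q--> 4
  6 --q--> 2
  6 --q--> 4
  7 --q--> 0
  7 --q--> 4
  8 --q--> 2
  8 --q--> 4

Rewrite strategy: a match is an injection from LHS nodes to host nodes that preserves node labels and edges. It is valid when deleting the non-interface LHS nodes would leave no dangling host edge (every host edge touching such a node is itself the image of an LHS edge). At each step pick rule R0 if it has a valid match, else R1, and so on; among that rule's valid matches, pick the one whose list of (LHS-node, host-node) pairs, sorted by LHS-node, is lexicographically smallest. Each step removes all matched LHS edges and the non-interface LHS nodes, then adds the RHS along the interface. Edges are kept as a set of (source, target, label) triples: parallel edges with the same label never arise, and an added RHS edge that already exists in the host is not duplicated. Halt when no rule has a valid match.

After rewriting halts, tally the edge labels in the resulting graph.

start.  V:9 E:9  edges: 1-r->4 5-q->0 5-q->4 6-q->2 6-q->4 7-q->0 7-q->4 8-q->2 8-q->4
1. fire R2 via {0↦4, 1↦0, 2↦5}  →  V:8 E:7  edges: 1-r->4 6-q->2 6-q->4 7-q->0 7-q->4 8-q->2 8-q->4
2. fire R2 via {0↦4, 1↦0, 2↦7}  →  V:7 E:5  edges: 1-r->4 6-q->2 6-q->4 8-q->2 8-q->4
3. fire R2 via {0↦4, 1↦2, 2↦6}  →  V:6 E:3  edges: 1-r->4 8-q->2 8-q->4
4. fire R2 via {0↦4, 1↦2, 2↦8}  →  V:5 E:1  edges: 1-r->4
5. fire R0 via {0↦0, 1↦3, 2↦1, 3↦4}  →  V:2 E:0  edges: ∅
final graph: no rule applies after step 5
NF edges: []

Answer: (no edges)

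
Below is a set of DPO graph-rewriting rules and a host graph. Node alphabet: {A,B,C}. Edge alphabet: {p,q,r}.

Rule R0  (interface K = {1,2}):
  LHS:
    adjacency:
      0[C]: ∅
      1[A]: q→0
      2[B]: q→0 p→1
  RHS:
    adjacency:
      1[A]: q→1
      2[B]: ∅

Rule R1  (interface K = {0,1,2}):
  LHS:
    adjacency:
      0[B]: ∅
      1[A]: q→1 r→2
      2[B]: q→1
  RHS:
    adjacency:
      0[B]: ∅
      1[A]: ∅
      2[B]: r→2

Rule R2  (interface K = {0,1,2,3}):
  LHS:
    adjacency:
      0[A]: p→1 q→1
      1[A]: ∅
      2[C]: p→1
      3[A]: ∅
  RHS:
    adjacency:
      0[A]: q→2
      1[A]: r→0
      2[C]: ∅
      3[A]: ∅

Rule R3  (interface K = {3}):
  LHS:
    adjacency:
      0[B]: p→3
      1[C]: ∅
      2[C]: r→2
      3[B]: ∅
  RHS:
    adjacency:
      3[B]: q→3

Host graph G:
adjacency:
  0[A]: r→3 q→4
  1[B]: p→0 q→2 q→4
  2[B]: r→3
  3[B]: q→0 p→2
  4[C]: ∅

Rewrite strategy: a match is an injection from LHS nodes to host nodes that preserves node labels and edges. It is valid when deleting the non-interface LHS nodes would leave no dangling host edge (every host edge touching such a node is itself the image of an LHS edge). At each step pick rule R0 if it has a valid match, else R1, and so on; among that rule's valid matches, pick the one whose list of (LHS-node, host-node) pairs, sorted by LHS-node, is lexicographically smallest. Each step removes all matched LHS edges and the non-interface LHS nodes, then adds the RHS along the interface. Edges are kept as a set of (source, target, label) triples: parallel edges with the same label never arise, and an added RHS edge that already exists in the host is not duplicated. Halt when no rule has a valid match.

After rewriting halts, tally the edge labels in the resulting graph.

Answer: p:1 q:1 r:2

Derivation:
[0] host  ⇒  5 nodes, 8 edges  {0-r->3 0-q->4 1-p->0 1-q->2 1-q->4 2-r->3 3-q->0 3-p->2}
[1] R0 @ {0↦4, 1↦0, 2↦1}  ⇒  4 nodes, 6 edges  {0-q->0 0-r->3 1-q->2 2-r->3 3-q->0 3-p->2}
[2] R1 @ {0↦1, 1↦0, 2↦3}  ⇒  4 nodes, 4 edges  {1-q->2 2-r->3 3-p->2 3-r->3}
halt: no rule applies after step 2
NF edges: [(1, 2, 'q'), (2, 3, 'r'), (3, 2, 'p'), (3, 3, 'r')]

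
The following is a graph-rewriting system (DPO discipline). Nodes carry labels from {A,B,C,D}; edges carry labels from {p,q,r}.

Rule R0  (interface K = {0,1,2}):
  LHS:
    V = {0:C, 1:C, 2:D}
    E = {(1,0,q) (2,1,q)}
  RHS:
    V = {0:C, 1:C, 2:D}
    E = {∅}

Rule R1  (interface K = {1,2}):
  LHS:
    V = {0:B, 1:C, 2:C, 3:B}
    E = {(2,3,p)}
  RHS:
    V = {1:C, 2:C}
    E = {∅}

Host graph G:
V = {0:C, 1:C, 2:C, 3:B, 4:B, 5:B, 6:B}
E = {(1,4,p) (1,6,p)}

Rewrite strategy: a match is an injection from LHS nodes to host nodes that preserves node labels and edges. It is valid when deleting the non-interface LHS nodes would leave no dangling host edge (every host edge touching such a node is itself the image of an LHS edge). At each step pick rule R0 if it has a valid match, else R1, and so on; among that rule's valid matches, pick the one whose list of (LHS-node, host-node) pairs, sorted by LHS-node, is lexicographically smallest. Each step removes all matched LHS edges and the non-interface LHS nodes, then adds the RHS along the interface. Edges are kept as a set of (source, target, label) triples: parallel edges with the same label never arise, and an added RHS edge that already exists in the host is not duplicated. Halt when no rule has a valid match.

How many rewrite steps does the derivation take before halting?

start.  V:7 E:2  edges: 1-p->4 1-p->6
1. fire R1 via {0↦3, 1↦0, 2↦1, 3↦4}  →  V:5 E:1  edges: 1-p->6
2. fire R1 via {0↦5, 1↦0, 2↦1, 3↦6}  →  V:3 E:0  edges: ∅
normal form: no rule applies after step 2

Answer: 2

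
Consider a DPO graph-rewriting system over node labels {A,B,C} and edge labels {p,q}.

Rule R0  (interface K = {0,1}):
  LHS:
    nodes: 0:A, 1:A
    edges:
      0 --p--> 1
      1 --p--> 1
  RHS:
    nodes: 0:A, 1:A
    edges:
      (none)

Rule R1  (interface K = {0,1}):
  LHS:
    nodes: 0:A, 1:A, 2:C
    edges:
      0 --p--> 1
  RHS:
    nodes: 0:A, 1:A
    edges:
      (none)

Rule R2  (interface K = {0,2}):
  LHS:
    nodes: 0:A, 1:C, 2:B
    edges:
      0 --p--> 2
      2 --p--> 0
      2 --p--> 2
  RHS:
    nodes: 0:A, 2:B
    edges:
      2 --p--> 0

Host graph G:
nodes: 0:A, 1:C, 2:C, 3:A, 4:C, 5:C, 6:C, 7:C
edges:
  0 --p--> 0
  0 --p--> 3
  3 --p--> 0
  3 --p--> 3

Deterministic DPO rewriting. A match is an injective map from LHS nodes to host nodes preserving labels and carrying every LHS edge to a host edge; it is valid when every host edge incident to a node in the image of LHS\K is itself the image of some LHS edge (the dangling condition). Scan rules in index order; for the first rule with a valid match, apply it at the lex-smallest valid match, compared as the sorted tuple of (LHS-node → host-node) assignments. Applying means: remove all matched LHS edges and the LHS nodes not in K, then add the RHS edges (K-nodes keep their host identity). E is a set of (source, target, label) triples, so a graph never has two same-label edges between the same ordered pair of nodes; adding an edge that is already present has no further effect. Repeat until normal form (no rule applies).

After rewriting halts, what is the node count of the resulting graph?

Answer: 8

Derivation:
start.  V:8 E:4  edges: 0-p->0 0-p->3 3-p->0 3-p->3
1. fire R0 via {0↦0, 1↦3}  →  V:8 E:2  edges: 0-p->0 3-p->0
2. fire R0 via {0↦3, 1↦0}  →  V:8 E:0  edges: ∅
final graph: no rule applies after step 2
NF nodes: {0:A, 1:C, 2:C, 3:A, 4:C, 5:C, 6:C, 7:C}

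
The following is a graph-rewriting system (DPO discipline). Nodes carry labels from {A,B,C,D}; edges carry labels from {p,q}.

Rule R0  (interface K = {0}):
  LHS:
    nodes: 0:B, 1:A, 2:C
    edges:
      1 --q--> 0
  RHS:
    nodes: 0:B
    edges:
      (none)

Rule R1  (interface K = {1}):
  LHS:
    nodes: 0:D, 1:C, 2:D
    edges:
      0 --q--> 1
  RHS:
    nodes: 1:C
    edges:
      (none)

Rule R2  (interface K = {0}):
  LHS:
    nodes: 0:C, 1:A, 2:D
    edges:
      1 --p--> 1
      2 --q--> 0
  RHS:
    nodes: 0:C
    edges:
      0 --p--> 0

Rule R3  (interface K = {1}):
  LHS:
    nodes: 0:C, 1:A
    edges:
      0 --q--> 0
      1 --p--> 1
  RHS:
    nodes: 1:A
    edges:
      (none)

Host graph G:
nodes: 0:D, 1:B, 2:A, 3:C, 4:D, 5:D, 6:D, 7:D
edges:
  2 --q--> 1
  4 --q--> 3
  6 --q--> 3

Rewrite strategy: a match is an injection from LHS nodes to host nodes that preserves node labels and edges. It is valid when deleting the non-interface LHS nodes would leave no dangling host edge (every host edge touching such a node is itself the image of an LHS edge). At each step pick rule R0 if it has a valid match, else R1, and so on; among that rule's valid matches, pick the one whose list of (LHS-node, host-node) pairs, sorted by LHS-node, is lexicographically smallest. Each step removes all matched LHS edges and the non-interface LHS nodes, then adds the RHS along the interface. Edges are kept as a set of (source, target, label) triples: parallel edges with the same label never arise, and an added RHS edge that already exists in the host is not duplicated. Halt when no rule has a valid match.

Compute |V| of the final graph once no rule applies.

initial: |V|=8 |E|=3  E = 2-q->1 4-q->3 6-q->3
step 1: apply R1 at {0↦4, 1↦3, 2↦0}  → |V|=6 |E|=2  E = 2-q->1 6-q->3
step 2: apply R1 at {0↦6, 1↦3, 2↦5}  → |V|=4 |E|=1  E = 2-q->1
step 3: apply R0 at {0↦1, 1↦2, 2↦3}  → |V|=2 |E|=0  E = ∅
normal form: no rule applies after step 3
NF nodes: {1:B, 7:D}

Answer: 2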